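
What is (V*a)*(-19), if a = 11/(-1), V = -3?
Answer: -627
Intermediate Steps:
a = -11 (a = 11*(-1) = -11)
(V*a)*(-19) = -3*(-11)*(-19) = 33*(-19) = -627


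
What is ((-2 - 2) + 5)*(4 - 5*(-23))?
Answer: 119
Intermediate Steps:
((-2 - 2) + 5)*(4 - 5*(-23)) = (-4 + 5)*(4 + 115) = 1*119 = 119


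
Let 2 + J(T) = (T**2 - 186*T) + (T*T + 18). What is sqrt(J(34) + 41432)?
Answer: 14*sqrt(191) ≈ 193.48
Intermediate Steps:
J(T) = 16 - 186*T + 2*T**2 (J(T) = -2 + ((T**2 - 186*T) + (T*T + 18)) = -2 + ((T**2 - 186*T) + (T**2 + 18)) = -2 + ((T**2 - 186*T) + (18 + T**2)) = -2 + (18 - 186*T + 2*T**2) = 16 - 186*T + 2*T**2)
sqrt(J(34) + 41432) = sqrt((16 - 186*34 + 2*34**2) + 41432) = sqrt((16 - 6324 + 2*1156) + 41432) = sqrt((16 - 6324 + 2312) + 41432) = sqrt(-3996 + 41432) = sqrt(37436) = 14*sqrt(191)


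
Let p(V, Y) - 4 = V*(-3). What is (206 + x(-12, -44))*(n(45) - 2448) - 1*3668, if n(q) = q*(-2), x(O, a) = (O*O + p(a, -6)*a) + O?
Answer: 14325880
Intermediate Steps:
p(V, Y) = 4 - 3*V (p(V, Y) = 4 + V*(-3) = 4 - 3*V)
x(O, a) = O + O² + a*(4 - 3*a) (x(O, a) = (O*O + (4 - 3*a)*a) + O = (O² + a*(4 - 3*a)) + O = O + O² + a*(4 - 3*a))
n(q) = -2*q
(206 + x(-12, -44))*(n(45) - 2448) - 1*3668 = (206 + (-12 + (-12)² - 1*(-44)*(-4 + 3*(-44))))*(-2*45 - 2448) - 1*3668 = (206 + (-12 + 144 - 1*(-44)*(-4 - 132)))*(-90 - 2448) - 3668 = (206 + (-12 + 144 - 1*(-44)*(-136)))*(-2538) - 3668 = (206 + (-12 + 144 - 5984))*(-2538) - 3668 = (206 - 5852)*(-2538) - 3668 = -5646*(-2538) - 3668 = 14329548 - 3668 = 14325880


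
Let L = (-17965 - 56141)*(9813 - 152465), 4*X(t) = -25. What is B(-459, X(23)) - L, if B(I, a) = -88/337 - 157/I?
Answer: -1635211088338979/154683 ≈ -1.0571e+10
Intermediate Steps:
X(t) = -25/4 (X(t) = (¼)*(-25) = -25/4)
L = 10571369112 (L = -74106*(-142652) = 10571369112)
B(I, a) = -88/337 - 157/I (B(I, a) = -88*1/337 - 157/I = -88/337 - 157/I)
B(-459, X(23)) - L = (-88/337 - 157/(-459)) - 1*10571369112 = (-88/337 - 157*(-1/459)) - 10571369112 = (-88/337 + 157/459) - 10571369112 = 12517/154683 - 10571369112 = -1635211088338979/154683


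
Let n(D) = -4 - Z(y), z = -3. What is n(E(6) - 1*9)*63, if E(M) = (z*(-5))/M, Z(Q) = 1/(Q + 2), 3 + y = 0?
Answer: -189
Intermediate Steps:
y = -3 (y = -3 + 0 = -3)
Z(Q) = 1/(2 + Q)
E(M) = 15/M (E(M) = (-3*(-5))/M = 15/M)
n(D) = -3 (n(D) = -4 - 1/(2 - 3) = -4 - 1/(-1) = -4 - 1*(-1) = -4 + 1 = -3)
n(E(6) - 1*9)*63 = -3*63 = -189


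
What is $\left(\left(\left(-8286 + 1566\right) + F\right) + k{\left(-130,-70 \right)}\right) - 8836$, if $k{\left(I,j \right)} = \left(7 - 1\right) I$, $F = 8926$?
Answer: $-7410$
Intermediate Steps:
$k{\left(I,j \right)} = 6 I$
$\left(\left(\left(-8286 + 1566\right) + F\right) + k{\left(-130,-70 \right)}\right) - 8836 = \left(\left(\left(-8286 + 1566\right) + 8926\right) + 6 \left(-130\right)\right) - 8836 = \left(\left(-6720 + 8926\right) - 780\right) - 8836 = \left(2206 - 780\right) - 8836 = 1426 - 8836 = -7410$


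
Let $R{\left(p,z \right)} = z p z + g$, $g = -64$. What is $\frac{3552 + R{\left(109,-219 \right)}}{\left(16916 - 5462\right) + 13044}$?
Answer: $\frac{5231237}{24498} \approx 213.54$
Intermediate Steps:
$R{\left(p,z \right)} = -64 + p z^{2}$ ($R{\left(p,z \right)} = z p z - 64 = p z z - 64 = p z^{2} - 64 = -64 + p z^{2}$)
$\frac{3552 + R{\left(109,-219 \right)}}{\left(16916 - 5462\right) + 13044} = \frac{3552 - \left(64 - 109 \left(-219\right)^{2}\right)}{\left(16916 - 5462\right) + 13044} = \frac{3552 + \left(-64 + 109 \cdot 47961\right)}{11454 + 13044} = \frac{3552 + \left(-64 + 5227749\right)}{24498} = \left(3552 + 5227685\right) \frac{1}{24498} = 5231237 \cdot \frac{1}{24498} = \frac{5231237}{24498}$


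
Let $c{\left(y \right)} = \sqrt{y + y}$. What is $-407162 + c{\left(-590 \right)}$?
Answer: $-407162 + 2 i \sqrt{295} \approx -4.0716 \cdot 10^{5} + 34.351 i$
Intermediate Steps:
$c{\left(y \right)} = \sqrt{2} \sqrt{y}$ ($c{\left(y \right)} = \sqrt{2 y} = \sqrt{2} \sqrt{y}$)
$-407162 + c{\left(-590 \right)} = -407162 + \sqrt{2} \sqrt{-590} = -407162 + \sqrt{2} i \sqrt{590} = -407162 + 2 i \sqrt{295}$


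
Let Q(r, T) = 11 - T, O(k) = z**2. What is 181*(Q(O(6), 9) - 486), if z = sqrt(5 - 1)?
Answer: -87604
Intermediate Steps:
z = 2 (z = sqrt(4) = 2)
O(k) = 4 (O(k) = 2**2 = 4)
181*(Q(O(6), 9) - 486) = 181*((11 - 1*9) - 486) = 181*((11 - 9) - 486) = 181*(2 - 486) = 181*(-484) = -87604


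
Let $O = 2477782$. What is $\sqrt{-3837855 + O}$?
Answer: $i \sqrt{1360073} \approx 1166.2 i$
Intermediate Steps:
$\sqrt{-3837855 + O} = \sqrt{-3837855 + 2477782} = \sqrt{-1360073} = i \sqrt{1360073}$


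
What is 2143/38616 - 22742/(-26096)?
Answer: 29191525/31491348 ≈ 0.92697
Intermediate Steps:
2143/38616 - 22742/(-26096) = 2143*(1/38616) - 22742*(-1/26096) = 2143/38616 + 11371/13048 = 29191525/31491348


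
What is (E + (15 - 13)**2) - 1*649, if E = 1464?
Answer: 819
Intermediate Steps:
(E + (15 - 13)**2) - 1*649 = (1464 + (15 - 13)**2) - 1*649 = (1464 + 2**2) - 649 = (1464 + 4) - 649 = 1468 - 649 = 819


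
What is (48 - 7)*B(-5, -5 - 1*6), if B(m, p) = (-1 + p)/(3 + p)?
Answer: 123/2 ≈ 61.500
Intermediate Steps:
B(m, p) = (-1 + p)/(3 + p)
(48 - 7)*B(-5, -5 - 1*6) = (48 - 7)*((-1 + (-5 - 1*6))/(3 + (-5 - 1*6))) = 41*((-1 + (-5 - 6))/(3 + (-5 - 6))) = 41*((-1 - 11)/(3 - 11)) = 41*(-12/(-8)) = 41*(-⅛*(-12)) = 41*(3/2) = 123/2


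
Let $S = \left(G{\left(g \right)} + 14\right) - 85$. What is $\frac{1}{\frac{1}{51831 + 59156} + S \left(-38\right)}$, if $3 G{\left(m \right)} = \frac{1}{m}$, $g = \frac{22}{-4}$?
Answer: $\frac{3662571}{9890051603} \approx 0.00037033$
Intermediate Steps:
$g = - \frac{11}{2}$ ($g = 22 \left(- \frac{1}{4}\right) = - \frac{11}{2} \approx -5.5$)
$G{\left(m \right)} = \frac{1}{3 m}$
$S = - \frac{2345}{33}$ ($S = \left(\frac{1}{3 \left(- \frac{11}{2}\right)} + 14\right) - 85 = \left(\frac{1}{3} \left(- \frac{2}{11}\right) + 14\right) - 85 = \left(- \frac{2}{33} + 14\right) - 85 = \frac{460}{33} - 85 = - \frac{2345}{33} \approx -71.061$)
$\frac{1}{\frac{1}{51831 + 59156} + S \left(-38\right)} = \frac{1}{\frac{1}{51831 + 59156} - - \frac{89110}{33}} = \frac{1}{\frac{1}{110987} + \frac{89110}{33}} = \frac{1}{\frac{9890051603}{3662571}} = \frac{3662571}{9890051603}$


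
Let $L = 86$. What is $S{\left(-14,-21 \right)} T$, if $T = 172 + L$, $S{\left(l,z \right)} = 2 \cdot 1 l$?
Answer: $-7224$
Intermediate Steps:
$S{\left(l,z \right)} = 2 l$
$T = 258$ ($T = 172 + 86 = 258$)
$S{\left(-14,-21 \right)} T = 2 \left(-14\right) 258 = \left(-28\right) 258 = -7224$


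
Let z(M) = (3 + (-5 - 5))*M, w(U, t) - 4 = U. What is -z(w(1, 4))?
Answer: 35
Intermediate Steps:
w(U, t) = 4 + U
z(M) = -7*M (z(M) = (3 - 10)*M = -7*M)
-z(w(1, 4)) = -(-7)*(4 + 1) = -(-7)*5 = -1*(-35) = 35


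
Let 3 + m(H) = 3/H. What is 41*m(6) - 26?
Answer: -257/2 ≈ -128.50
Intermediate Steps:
m(H) = -3 + 3/H
41*m(6) - 26 = 41*(-3 + 3/6) - 26 = 41*(-3 + 3*(⅙)) - 26 = 41*(-3 + ½) - 26 = 41*(-5/2) - 26 = -205/2 - 26 = -257/2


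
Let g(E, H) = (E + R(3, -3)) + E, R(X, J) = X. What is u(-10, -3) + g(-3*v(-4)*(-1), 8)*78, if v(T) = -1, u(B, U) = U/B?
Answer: -2337/10 ≈ -233.70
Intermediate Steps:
g(E, H) = 3 + 2*E (g(E, H) = (E + 3) + E = (3 + E) + E = 3 + 2*E)
u(-10, -3) + g(-3*v(-4)*(-1), 8)*78 = -3/(-10) + (3 + 2*(-3*(-1)*(-1)))*78 = -3*(-⅒) + (3 + 2*(3*(-1)))*78 = 3/10 + (3 + 2*(-3))*78 = 3/10 + (3 - 6)*78 = 3/10 - 3*78 = 3/10 - 234 = -2337/10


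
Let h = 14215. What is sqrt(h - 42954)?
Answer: I*sqrt(28739) ≈ 169.53*I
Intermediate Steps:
sqrt(h - 42954) = sqrt(14215 - 42954) = sqrt(-28739) = I*sqrt(28739)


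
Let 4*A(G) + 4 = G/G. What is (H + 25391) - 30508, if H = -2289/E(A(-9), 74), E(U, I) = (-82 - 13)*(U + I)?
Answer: -142422539/27835 ≈ -5116.7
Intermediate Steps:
A(G) = -¾ (A(G) = -1 + (G/G)/4 = -1 + (¼)*1 = -1 + ¼ = -¾)
E(U, I) = -95*I - 95*U (E(U, I) = -95*(I + U) = -95*I - 95*U)
H = 9156/27835 (H = -2289/(-95*74 - 95*(-¾)) = -2289/(-7030 + 285/4) = -2289/(-27835/4) = -2289*(-4/27835) = 9156/27835 ≈ 0.32894)
(H + 25391) - 30508 = (9156/27835 + 25391) - 30508 = 706767641/27835 - 30508 = -142422539/27835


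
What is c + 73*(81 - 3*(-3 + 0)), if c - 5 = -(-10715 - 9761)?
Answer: 27051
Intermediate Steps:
c = 20481 (c = 5 - (-10715 - 9761) = 5 - 1*(-20476) = 5 + 20476 = 20481)
c + 73*(81 - 3*(-3 + 0)) = 20481 + 73*(81 - 3*(-3 + 0)) = 20481 + 73*(81 - 3*(-3)) = 20481 + 73*(81 + 9) = 20481 + 73*90 = 20481 + 6570 = 27051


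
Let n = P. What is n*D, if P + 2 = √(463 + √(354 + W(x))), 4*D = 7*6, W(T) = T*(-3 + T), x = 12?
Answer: -21 + 21*√(463 + √462)/2 ≈ 210.12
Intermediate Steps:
D = 21/2 (D = (7*6)/4 = (¼)*42 = 21/2 ≈ 10.500)
P = -2 + √(463 + √462) (P = -2 + √(463 + √(354 + 12*(-3 + 12))) = -2 + √(463 + √(354 + 12*9)) = -2 + √(463 + √(354 + 108)) = -2 + √(463 + √462) ≈ 20.011)
n = -2 + √(463 + √462) ≈ 20.011
n*D = (-2 + √(463 + √462))*(21/2) = -21 + 21*√(463 + √462)/2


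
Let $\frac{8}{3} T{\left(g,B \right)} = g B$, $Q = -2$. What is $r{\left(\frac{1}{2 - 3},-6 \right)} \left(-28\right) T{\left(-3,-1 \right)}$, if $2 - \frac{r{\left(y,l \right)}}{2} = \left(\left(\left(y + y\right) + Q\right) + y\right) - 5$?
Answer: $-756$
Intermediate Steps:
$r{\left(y,l \right)} = 18 - 6 y$ ($r{\left(y,l \right)} = 4 - 2 \left(\left(\left(\left(y + y\right) - 2\right) + y\right) - 5\right) = 4 - 2 \left(\left(\left(2 y - 2\right) + y\right) - 5\right) = 4 - 2 \left(\left(\left(-2 + 2 y\right) + y\right) - 5\right) = 4 - 2 \left(\left(-2 + 3 y\right) - 5\right) = 4 - 2 \left(-7 + 3 y\right) = 4 - \left(-14 + 6 y\right) = 18 - 6 y$)
$T{\left(g,B \right)} = \frac{3 B g}{8}$ ($T{\left(g,B \right)} = \frac{3 g B}{8} = \frac{3 B g}{8}$)
$r{\left(\frac{1}{2 - 3},-6 \right)} \left(-28\right) T{\left(-3,-1 \right)} = \left(18 - \frac{6}{2 - 3}\right) \left(-28\right) \frac{3}{8} \left(-1\right) \left(-3\right) = \left(18 - \frac{6}{-1}\right) \left(-28\right) \frac{9}{8} = \left(18 - -6\right) \left(-28\right) \frac{9}{8} = \left(18 + 6\right) \left(-28\right) \frac{9}{8} = 24 \left(-28\right) \frac{9}{8} = \left(-672\right) \frac{9}{8} = -756$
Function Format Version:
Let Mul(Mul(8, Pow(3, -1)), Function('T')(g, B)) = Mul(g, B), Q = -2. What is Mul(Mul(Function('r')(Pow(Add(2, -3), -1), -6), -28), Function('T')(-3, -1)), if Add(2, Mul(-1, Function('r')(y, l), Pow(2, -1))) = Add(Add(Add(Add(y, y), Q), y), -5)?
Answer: -756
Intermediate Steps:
Function('r')(y, l) = Add(18, Mul(-6, y)) (Function('r')(y, l) = Add(4, Mul(-2, Add(Add(Add(Add(y, y), -2), y), -5))) = Add(4, Mul(-2, Add(Add(Add(Mul(2, y), -2), y), -5))) = Add(4, Mul(-2, Add(Add(Add(-2, Mul(2, y)), y), -5))) = Add(4, Mul(-2, Add(Add(-2, Mul(3, y)), -5))) = Add(4, Mul(-2, Add(-7, Mul(3, y)))) = Add(4, Add(14, Mul(-6, y))) = Add(18, Mul(-6, y)))
Function('T')(g, B) = Mul(Rational(3, 8), B, g) (Function('T')(g, B) = Mul(Rational(3, 8), Mul(g, B)) = Mul(Rational(3, 8), Mul(B, g)) = Mul(Rational(3, 8), B, g))
Mul(Mul(Function('r')(Pow(Add(2, -3), -1), -6), -28), Function('T')(-3, -1)) = Mul(Mul(Add(18, Mul(-6, Pow(Add(2, -3), -1))), -28), Mul(Rational(3, 8), -1, -3)) = Mul(Mul(Add(18, Mul(-6, Pow(-1, -1))), -28), Rational(9, 8)) = Mul(Mul(Add(18, Mul(-6, -1)), -28), Rational(9, 8)) = Mul(Mul(Add(18, 6), -28), Rational(9, 8)) = Mul(Mul(24, -28), Rational(9, 8)) = Mul(-672, Rational(9, 8)) = -756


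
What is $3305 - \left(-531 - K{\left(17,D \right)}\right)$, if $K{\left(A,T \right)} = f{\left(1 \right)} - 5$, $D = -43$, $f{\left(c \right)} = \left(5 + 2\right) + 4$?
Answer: $3842$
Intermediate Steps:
$f{\left(c \right)} = 11$ ($f{\left(c \right)} = 7 + 4 = 11$)
$K{\left(A,T \right)} = 6$ ($K{\left(A,T \right)} = 11 - 5 = 6$)
$3305 - \left(-531 - K{\left(17,D \right)}\right) = 3305 - \left(-531 - 6\right) = 3305 - -537 = 3305 + 537 = 3842$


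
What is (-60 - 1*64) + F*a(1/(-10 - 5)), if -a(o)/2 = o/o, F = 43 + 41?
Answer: -292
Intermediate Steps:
F = 84
a(o) = -2 (a(o) = -2*o/o = -2*1 = -2)
(-60 - 1*64) + F*a(1/(-10 - 5)) = (-60 - 1*64) + 84*(-2) = (-60 - 64) - 168 = -124 - 168 = -292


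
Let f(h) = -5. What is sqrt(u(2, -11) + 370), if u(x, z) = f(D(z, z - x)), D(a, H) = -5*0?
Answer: sqrt(365) ≈ 19.105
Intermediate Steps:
D(a, H) = 0
u(x, z) = -5
sqrt(u(2, -11) + 370) = sqrt(-5 + 370) = sqrt(365)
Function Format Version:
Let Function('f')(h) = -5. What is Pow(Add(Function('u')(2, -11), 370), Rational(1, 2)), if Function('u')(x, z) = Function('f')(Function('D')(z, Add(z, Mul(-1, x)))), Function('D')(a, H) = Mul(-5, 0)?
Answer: Pow(365, Rational(1, 2)) ≈ 19.105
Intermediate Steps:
Function('D')(a, H) = 0
Function('u')(x, z) = -5
Pow(Add(Function('u')(2, -11), 370), Rational(1, 2)) = Pow(Add(-5, 370), Rational(1, 2)) = Pow(365, Rational(1, 2))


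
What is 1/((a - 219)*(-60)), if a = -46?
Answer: 1/15900 ≈ 6.2893e-5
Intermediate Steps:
1/((a - 219)*(-60)) = 1/((-46 - 219)*(-60)) = 1/(-265*(-60)) = 1/15900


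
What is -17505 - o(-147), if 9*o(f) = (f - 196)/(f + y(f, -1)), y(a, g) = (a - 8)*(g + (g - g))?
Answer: -1260017/72 ≈ -17500.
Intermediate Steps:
y(a, g) = g*(-8 + a) (y(a, g) = (-8 + a)*(g + 0) = (-8 + a)*g = g*(-8 + a))
o(f) = -49/18 + f/72 (o(f) = ((f - 196)/(f - (-8 + f)))/9 = ((-196 + f)/(f + (8 - f)))/9 = ((-196 + f)/8)/9 = ((-196 + f)*(⅛))/9 = (-49/2 + f/8)/9 = -49/18 + f/72)
-17505 - o(-147) = -17505 - (-49/18 + (1/72)*(-147)) = -17505 - (-49/18 - 49/24) = -17505 - 1*(-343/72) = -17505 + 343/72 = -1260017/72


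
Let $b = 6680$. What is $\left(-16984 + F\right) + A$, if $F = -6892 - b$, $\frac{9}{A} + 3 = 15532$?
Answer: $- \frac{474504115}{15529} \approx -30556.0$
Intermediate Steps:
$A = \frac{9}{15529}$ ($A = \frac{9}{-3 + 15532} = \frac{9}{15529} \approx 0.00057956$)
$F = -13572$ ($F = -6892 - 6680 = -13572$)
$\left(-16984 + F\right) + A = \left(-16984 - 13572\right) + \frac{9}{15529} = -30556 + \frac{9}{15529} = - \frac{474504115}{15529}$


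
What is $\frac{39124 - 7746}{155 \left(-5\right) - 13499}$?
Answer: $- \frac{15689}{7137} \approx -2.1983$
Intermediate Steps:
$\frac{39124 - 7746}{155 \left(-5\right) - 13499} = \frac{31378}{-775 + \left(-22031 + 8532\right)} = \frac{31378}{-775 - 13499} = \frac{31378}{-14274} = 31378 \left(- \frac{1}{14274}\right) = - \frac{15689}{7137}$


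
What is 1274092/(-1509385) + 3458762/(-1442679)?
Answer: -7058709253838/2177558042415 ≈ -3.2416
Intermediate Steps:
1274092/(-1509385) + 3458762/(-1442679) = 1274092*(-1/1509385) + 3458762*(-1/1442679) = -1274092/1509385 - 3458762/1442679 = -7058709253838/2177558042415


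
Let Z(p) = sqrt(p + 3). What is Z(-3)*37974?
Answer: 0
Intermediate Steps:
Z(p) = sqrt(3 + p)
Z(-3)*37974 = sqrt(3 - 3)*37974 = sqrt(0)*37974 = 0*37974 = 0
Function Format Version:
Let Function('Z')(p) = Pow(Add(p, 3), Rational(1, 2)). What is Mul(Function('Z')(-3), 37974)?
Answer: 0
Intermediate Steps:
Function('Z')(p) = Pow(Add(3, p), Rational(1, 2))
Mul(Function('Z')(-3), 37974) = Mul(Pow(Add(3, -3), Rational(1, 2)), 37974) = Mul(Pow(0, Rational(1, 2)), 37974) = Mul(0, 37974) = 0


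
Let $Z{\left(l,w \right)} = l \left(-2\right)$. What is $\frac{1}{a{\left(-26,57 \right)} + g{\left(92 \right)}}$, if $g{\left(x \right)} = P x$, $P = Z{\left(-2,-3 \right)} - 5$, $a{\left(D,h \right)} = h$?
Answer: $- \frac{1}{35} \approx -0.028571$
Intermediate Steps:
$Z{\left(l,w \right)} = - 2 l$
$P = -1$ ($P = \left(-2\right) \left(-2\right) - 5 = 4 - 5 = -1$)
$g{\left(x \right)} = - x$
$\frac{1}{a{\left(-26,57 \right)} + g{\left(92 \right)}} = \frac{1}{57 - 92} = \frac{1}{-35} = - \frac{1}{35}$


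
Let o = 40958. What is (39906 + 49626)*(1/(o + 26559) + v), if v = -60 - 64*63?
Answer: -24735861834516/67517 ≈ -3.6636e+8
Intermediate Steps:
v = -4092 (v = -60 - 4032 = -4092)
(39906 + 49626)*(1/(o + 26559) + v) = (39906 + 49626)*(1/(40958 + 26559) - 4092) = 89532*(1/67517 - 4092) = 89532*(-276279563/67517) = -24735861834516/67517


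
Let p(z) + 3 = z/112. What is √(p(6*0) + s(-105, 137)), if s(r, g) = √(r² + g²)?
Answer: √(-3 + √29794) ≈ 13.023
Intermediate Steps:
p(z) = -3 + z/112
s(r, g) = √(g² + r²)
√(p(6*0) + s(-105, 137)) = √((-3 + (6*0)/112) + √(137² + (-105)²)) = √((-3 + (1/112)*0) + √(18769 + 11025)) = √((-3 + 0) + √29794) = √(-3 + √29794)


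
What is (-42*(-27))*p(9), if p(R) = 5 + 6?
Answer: 12474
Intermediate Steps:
p(R) = 11
(-42*(-27))*p(9) = -42*(-27)*11 = 1134*11 = 12474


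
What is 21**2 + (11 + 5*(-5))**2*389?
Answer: 76685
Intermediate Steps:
21**2 + (11 + 5*(-5))**2*389 = 441 + (11 - 25)**2*389 = 441 + (-14)**2*389 = 441 + 196*389 = 441 + 76244 = 76685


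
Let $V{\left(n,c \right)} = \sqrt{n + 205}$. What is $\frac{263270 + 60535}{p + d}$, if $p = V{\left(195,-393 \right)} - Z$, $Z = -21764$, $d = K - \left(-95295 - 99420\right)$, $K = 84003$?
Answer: $\frac{323805}{300502} \approx 1.0775$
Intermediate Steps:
$V{\left(n,c \right)} = \sqrt{205 + n}$
$d = 278718$ ($d = 84003 - \left(-95295 - 99420\right) = 84003 - -194715 = 84003 + 194715 = 278718$)
$p = 21784$ ($p = \sqrt{205 + 195} - -21764 = \sqrt{400} + 21764 = 20 + 21764 = 21784$)
$\frac{263270 + 60535}{p + d} = \frac{263270 + 60535}{21784 + 278718} = \frac{323805}{300502}$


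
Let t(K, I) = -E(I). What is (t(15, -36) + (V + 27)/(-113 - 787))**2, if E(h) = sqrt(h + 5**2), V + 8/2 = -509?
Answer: (27 - 50*I*sqrt(11))**2/2500 ≈ -10.708 - 3.582*I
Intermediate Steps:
V = -513 (V = -4 - 509 = -513)
E(h) = sqrt(25 + h) (E(h) = sqrt(h + 25) = sqrt(25 + h))
t(K, I) = -sqrt(25 + I)
(t(15, -36) + (V + 27)/(-113 - 787))**2 = (-sqrt(25 - 36) + (-513 + 27)/(-113 - 787))**2 = (-sqrt(-11) - 486/(-900))**2 = (-I*sqrt(11) - 486*(-1/900))**2 = (-I*sqrt(11) + 27/50)**2 = (27/50 - I*sqrt(11))**2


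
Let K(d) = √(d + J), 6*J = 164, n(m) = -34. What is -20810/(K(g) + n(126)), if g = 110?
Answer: 530655/764 + 10405*√309/764 ≈ 933.98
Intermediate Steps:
J = 82/3 (J = (⅙)*164 = 82/3 ≈ 27.333)
K(d) = √(82/3 + d) (K(d) = √(d + 82/3) = √(82/3 + d))
-20810/(K(g) + n(126)) = -20810/(√(246 + 9*110)/3 - 34) = -20810/(√(246 + 990)/3 - 34) = -20810/(√1236/3 - 34) = -20810/((2*√309)/3 - 34) = -20810/(2*√309/3 - 34) = -20810/(-34 + 2*√309/3)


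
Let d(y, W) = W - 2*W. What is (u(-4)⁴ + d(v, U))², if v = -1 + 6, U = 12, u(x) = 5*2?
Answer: 99760144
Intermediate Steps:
u(x) = 10
v = 5
d(y, W) = -W
(u(-4)⁴ + d(v, U))² = (10⁴ - 1*12)² = (10000 - 12)² = 9988² = 99760144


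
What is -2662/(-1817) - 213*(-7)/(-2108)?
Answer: 2902349/3830236 ≈ 0.75775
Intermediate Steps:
-2662/(-1817) - 213*(-7)/(-2108) = -2662*(-1/1817) + 1491*(-1/2108) = 2662/1817 - 1491/2108 = 2902349/3830236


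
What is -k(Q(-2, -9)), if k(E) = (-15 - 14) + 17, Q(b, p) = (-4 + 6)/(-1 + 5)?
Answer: 12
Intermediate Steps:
Q(b, p) = ½ (Q(b, p) = 2/4 = 2*(¼) = ½)
k(E) = -12 (k(E) = -29 + 17 = -12)
-k(Q(-2, -9)) = -1*(-12) = 12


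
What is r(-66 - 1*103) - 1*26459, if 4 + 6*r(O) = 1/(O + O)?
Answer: -17886735/676 ≈ -26460.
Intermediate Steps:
r(O) = -2/3 + 1/(12*O) (r(O) = -2/3 + 1/(6*(O + O)) = -2/3 + 1/(6*((2*O))) = -2/3 + (1/(2*O))/6 = -2/3 + 1/(12*O))
r(-66 - 1*103) - 1*26459 = (1 - 8*(-66 - 1*103))/(12*(-66 - 1*103)) - 1*26459 = (1 - 8*(-66 - 103))/(12*(-66 - 103)) - 26459 = (1/12)*(1 - 8*(-169))/(-169) - 26459 = (1/12)*(-1/169)*(1 + 1352) - 26459 = (1/12)*(-1/169)*1353 - 26459 = -451/676 - 26459 = -17886735/676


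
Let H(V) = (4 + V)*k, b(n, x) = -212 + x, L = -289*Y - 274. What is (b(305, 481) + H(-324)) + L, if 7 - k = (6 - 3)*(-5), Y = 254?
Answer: -80451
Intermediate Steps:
L = -73680 (L = -289*254 - 274 = -73406 - 274 = -73680)
k = 22 (k = 7 - (6 - 3)*(-5) = 7 - 3*(-5) = 7 - 1*(-15) = 7 + 15 = 22)
H(V) = 88 + 22*V (H(V) = (4 + V)*22 = 88 + 22*V)
(b(305, 481) + H(-324)) + L = ((-212 + 481) + (88 + 22*(-324))) - 73680 = (269 + (88 - 7128)) - 73680 = (269 - 7040) - 73680 = -6771 - 73680 = -80451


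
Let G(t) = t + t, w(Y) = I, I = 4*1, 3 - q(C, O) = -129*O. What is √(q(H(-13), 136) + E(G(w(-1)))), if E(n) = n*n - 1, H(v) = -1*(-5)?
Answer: √17610 ≈ 132.70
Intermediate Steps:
H(v) = 5
q(C, O) = 3 + 129*O (q(C, O) = 3 - (-129)*O = 3 + 129*O)
I = 4
w(Y) = 4
G(t) = 2*t
E(n) = -1 + n² (E(n) = n² - 1 = -1 + n²)
√(q(H(-13), 136) + E(G(w(-1)))) = √((3 + 129*136) + (-1 + (2*4)²)) = √((3 + 17544) + (-1 + 8²)) = √(17547 + (-1 + 64)) = √(17547 + 63) = √17610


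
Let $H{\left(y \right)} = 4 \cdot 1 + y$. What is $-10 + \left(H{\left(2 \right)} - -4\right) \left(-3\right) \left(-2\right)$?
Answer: $50$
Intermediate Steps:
$H{\left(y \right)} = 4 + y$
$-10 + \left(H{\left(2 \right)} - -4\right) \left(-3\right) \left(-2\right) = -10 + \left(\left(4 + 2\right) - -4\right) \left(-3\right) \left(-2\right) = -10 + \left(6 + 4\right) \left(-3\right) \left(-2\right) = -10 + 10 \left(-3\right) \left(-2\right) = -10 - -60 = -10 + 60 = 50$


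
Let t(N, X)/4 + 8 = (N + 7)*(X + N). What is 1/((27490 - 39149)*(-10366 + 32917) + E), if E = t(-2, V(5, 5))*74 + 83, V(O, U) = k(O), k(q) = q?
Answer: -1/262919954 ≈ -3.8034e-9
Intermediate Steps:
V(O, U) = O
t(N, X) = -32 + 4*(7 + N)*(N + X) (t(N, X) = -32 + 4*((N + 7)*(X + N)) = -32 + 4*((7 + N)*(N + X)) = -32 + 4*(7 + N)*(N + X))
E = 2155 (E = (-32 + 4*(-2)² + 28*(-2) + 28*5 + 4*(-2)*5)*74 + 83 = (-32 + 4*4 - 56 + 140 - 40)*74 + 83 = (-32 + 16 - 56 + 140 - 40)*74 + 83 = 28*74 + 83 = 2072 + 83 = 2155)
1/((27490 - 39149)*(-10366 + 32917) + E) = 1/((27490 - 39149)*(-10366 + 32917) + 2155) = 1/(-11659*22551 + 2155) = 1/(-262922109 + 2155) = 1/(-262919954) = -1/262919954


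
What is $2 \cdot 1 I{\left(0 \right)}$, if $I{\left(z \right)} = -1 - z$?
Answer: $-2$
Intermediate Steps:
$2 \cdot 1 I{\left(0 \right)} = 2 \cdot 1 \left(-1 - 0\right) = 2 \left(-1 + 0\right) = 2 \left(-1\right) = -2$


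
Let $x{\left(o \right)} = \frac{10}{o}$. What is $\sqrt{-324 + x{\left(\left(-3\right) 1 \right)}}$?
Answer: $\frac{i \sqrt{2946}}{3} \approx 18.092 i$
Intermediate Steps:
$\sqrt{-324 + x{\left(\left(-3\right) 1 \right)}} = \sqrt{-324 + \frac{10}{\left(-3\right) 1}} = \sqrt{-324 + \frac{10}{-3}} = \sqrt{-324 + 10 \left(- \frac{1}{3}\right)} = \sqrt{-324 - \frac{10}{3}} = \sqrt{- \frac{982}{3}} = \frac{i \sqrt{2946}}{3}$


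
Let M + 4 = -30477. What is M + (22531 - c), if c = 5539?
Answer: -13489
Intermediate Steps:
M = -30481 (M = -4 - 30477 = -30481)
M + (22531 - c) = -30481 + (22531 - 1*5539) = -30481 + (22531 - 5539) = -30481 + 16992 = -13489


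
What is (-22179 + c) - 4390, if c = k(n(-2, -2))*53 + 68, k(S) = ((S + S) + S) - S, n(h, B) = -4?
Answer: -26925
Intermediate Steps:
k(S) = 2*S (k(S) = (2*S + S) - S = 3*S - S = 2*S)
c = -356 (c = (2*(-4))*53 + 68 = -8*53 + 68 = -424 + 68 = -356)
(-22179 + c) - 4390 = (-22179 - 356) - 4390 = -22535 - 4390 = -26925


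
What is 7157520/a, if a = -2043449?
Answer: -7157520/2043449 ≈ -3.5027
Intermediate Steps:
7157520/a = 7157520/(-2043449) = 7157520*(-1/2043449) = -7157520/2043449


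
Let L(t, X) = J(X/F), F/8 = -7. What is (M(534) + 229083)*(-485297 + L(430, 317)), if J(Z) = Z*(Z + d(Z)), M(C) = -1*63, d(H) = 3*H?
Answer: -21778219414545/196 ≈ -1.1111e+11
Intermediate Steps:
F = -56 (F = 8*(-7) = -56)
M(C) = -63
J(Z) = 4*Z² (J(Z) = Z*(Z + 3*Z) = Z*(4*Z) = 4*Z²)
L(t, X) = X²/784 (L(t, X) = 4*(X/(-56))² = 4*(X*(-1/56))² = 4*(-X/56)² = 4*(X²/3136) = X²/784)
(M(534) + 229083)*(-485297 + L(430, 317)) = (-63 + 229083)*(-485297 + (1/784)*317²) = 229020*(-485297 + (1/784)*100489) = 229020*(-485297 + 100489/784) = 229020*(-380372359/784) = -21778219414545/196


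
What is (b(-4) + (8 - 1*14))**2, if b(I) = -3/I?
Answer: 441/16 ≈ 27.563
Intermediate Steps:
(b(-4) + (8 - 1*14))**2 = (-3/(-4) + (8 - 1*14))**2 = (-3*(-1/4) + (8 - 14))**2 = (3/4 - 6)**2 = (-21/4)**2 = 441/16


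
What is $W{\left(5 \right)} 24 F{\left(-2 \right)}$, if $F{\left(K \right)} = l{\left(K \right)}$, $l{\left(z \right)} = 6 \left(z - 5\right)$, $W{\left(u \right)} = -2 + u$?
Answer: $-3024$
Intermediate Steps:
$l{\left(z \right)} = -30 + 6 z$ ($l{\left(z \right)} = 6 \left(-5 + z\right) = -30 + 6 z$)
$F{\left(K \right)} = -30 + 6 K$
$W{\left(5 \right)} 24 F{\left(-2 \right)} = \left(-2 + 5\right) 24 \left(-30 + 6 \left(-2\right)\right) = 3 \cdot 24 \left(-30 - 12\right) = 72 \left(-42\right) = -3024$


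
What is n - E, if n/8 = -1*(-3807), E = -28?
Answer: 30484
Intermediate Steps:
n = 30456 (n = 8*(-1*(-3807)) = 8*3807 = 30456)
n - E = 30456 - 1*(-28) = 30456 + 28 = 30484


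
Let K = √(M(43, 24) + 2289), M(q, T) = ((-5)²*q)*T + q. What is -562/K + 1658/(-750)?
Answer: -829/375 - 281*√7033/7033 ≈ -5.5614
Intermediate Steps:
M(q, T) = q + 25*T*q (M(q, T) = (25*q)*T + q = 25*T*q + q = q + 25*T*q)
K = 2*√7033 (K = √(43*(1 + 25*24) + 2289) = √(43*(1 + 600) + 2289) = √(43*601 + 2289) = √(25843 + 2289) = √28132 = 2*√7033 ≈ 167.73)
-562/K + 1658/(-750) = -562*√7033/14066 + 1658/(-750) = -281*√7033/7033 + 1658*(-1/750) = -281*√7033/7033 - 829/375 = -829/375 - 281*√7033/7033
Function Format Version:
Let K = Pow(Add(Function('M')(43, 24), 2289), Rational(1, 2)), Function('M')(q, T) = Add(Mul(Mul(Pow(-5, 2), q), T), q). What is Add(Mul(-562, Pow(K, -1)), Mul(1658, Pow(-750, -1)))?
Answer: Add(Rational(-829, 375), Mul(Rational(-281, 7033), Pow(7033, Rational(1, 2)))) ≈ -5.5614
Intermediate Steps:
Function('M')(q, T) = Add(q, Mul(25, T, q)) (Function('M')(q, T) = Add(Mul(Mul(25, q), T), q) = Add(Mul(25, T, q), q) = Add(q, Mul(25, T, q)))
K = Mul(2, Pow(7033, Rational(1, 2))) (K = Pow(Add(Mul(43, Add(1, Mul(25, 24))), 2289), Rational(1, 2)) = Pow(Add(Mul(43, Add(1, 600)), 2289), Rational(1, 2)) = Pow(Add(Mul(43, 601), 2289), Rational(1, 2)) = Pow(Add(25843, 2289), Rational(1, 2)) = Pow(28132, Rational(1, 2)) = Mul(2, Pow(7033, Rational(1, 2))) ≈ 167.73)
Add(Mul(-562, Pow(K, -1)), Mul(1658, Pow(-750, -1))) = Add(Mul(-562, Pow(Mul(2, Pow(7033, Rational(1, 2))), -1)), Mul(1658, Pow(-750, -1))) = Add(Mul(-562, Mul(Rational(1, 14066), Pow(7033, Rational(1, 2)))), Mul(1658, Rational(-1, 750))) = Add(Mul(Rational(-281, 7033), Pow(7033, Rational(1, 2))), Rational(-829, 375)) = Add(Rational(-829, 375), Mul(Rational(-281, 7033), Pow(7033, Rational(1, 2))))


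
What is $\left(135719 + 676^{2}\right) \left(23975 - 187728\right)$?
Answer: $-97055584335$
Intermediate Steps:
$\left(135719 + 676^{2}\right) \left(23975 - 187728\right) = \left(135719 + 456976\right) \left(-163753\right) = 592695 \left(-163753\right) = -97055584335$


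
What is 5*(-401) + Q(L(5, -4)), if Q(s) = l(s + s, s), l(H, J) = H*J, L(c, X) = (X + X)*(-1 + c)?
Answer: 43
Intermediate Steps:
L(c, X) = 2*X*(-1 + c) (L(c, X) = (2*X)*(-1 + c) = 2*X*(-1 + c))
Q(s) = 2*s**2 (Q(s) = (s + s)*s = (2*s)*s = 2*s**2)
5*(-401) + Q(L(5, -4)) = 5*(-401) + 2*(2*(-4)*(-1 + 5))**2 = -2005 + 2*(2*(-4)*4)**2 = -2005 + 2*(-32)**2 = -2005 + 2*1024 = -2005 + 2048 = 43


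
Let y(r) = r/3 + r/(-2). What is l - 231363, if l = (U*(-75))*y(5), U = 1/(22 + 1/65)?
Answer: -662152781/2862 ≈ -2.3136e+5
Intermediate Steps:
y(r) = -r/6 (y(r) = r*(⅓) + r*(-½) = r/3 - r/2 = -r/6)
U = 65/1431 (U = 1/(22 + 1/65) = 1/(1431/65) = 65/1431 ≈ 0.045423)
l = 8125/2862 (l = ((65/1431)*(-75))*(-⅙*5) = -1625/477*(-⅚) = 8125/2862 ≈ 2.8389)
l - 231363 = 8125/2862 - 231363 = -662152781/2862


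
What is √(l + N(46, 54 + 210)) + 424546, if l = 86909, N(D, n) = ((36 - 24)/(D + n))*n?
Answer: 424546 + √2088234245/155 ≈ 4.2484e+5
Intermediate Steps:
N(D, n) = 12*n/(D + n) (N(D, n) = (12/(D + n))*n = 12*n/(D + n))
√(l + N(46, 54 + 210)) + 424546 = √(86909 + 12*(54 + 210)/(46 + (54 + 210))) + 424546 = √(86909 + 12*264/(46 + 264)) + 424546 = √(86909 + 12*264/310) + 424546 = √(86909 + 12*264*(1/310)) + 424546 = √(86909 + 1584/155) + 424546 = √(13472479/155) + 424546 = √2088234245/155 + 424546 = 424546 + √2088234245/155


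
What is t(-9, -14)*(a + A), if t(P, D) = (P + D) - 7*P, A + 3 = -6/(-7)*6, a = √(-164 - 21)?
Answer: 600/7 + 40*I*√185 ≈ 85.714 + 544.06*I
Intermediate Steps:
a = I*√185 (a = √(-185) = I*√185 ≈ 13.601*I)
A = 15/7 (A = -3 - 6/(-7)*6 = -3 - 6*(-⅐)*6 = -3 + (6/7)*6 = -3 + 36/7 = 15/7 ≈ 2.1429)
t(P, D) = D - 6*P (t(P, D) = (D + P) - 7*P = D - 6*P)
t(-9, -14)*(a + A) = (-14 - 6*(-9))*(I*√185 + 15/7) = (-14 + 54)*(15/7 + I*√185) = 40*(15/7 + I*√185) = 600/7 + 40*I*√185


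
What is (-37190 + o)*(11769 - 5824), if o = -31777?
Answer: -410008815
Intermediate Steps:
(-37190 + o)*(11769 - 5824) = (-37190 - 31777)*(11769 - 5824) = -68967*5945 = -410008815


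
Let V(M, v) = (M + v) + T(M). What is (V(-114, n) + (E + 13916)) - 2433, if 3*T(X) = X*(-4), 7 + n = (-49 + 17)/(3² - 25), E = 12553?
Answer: 24069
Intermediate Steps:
n = -5 (n = -7 + (-49 + 17)/(3² - 25) = -7 - 32/(9 - 25) = -7 - 32/(-16) = -7 - 32*(-1/16) = -7 + 2 = -5)
T(X) = -4*X/3 (T(X) = (X*(-4))/3 = (-4*X)/3 = -4*X/3)
V(M, v) = v - M/3 (V(M, v) = (M + v) - 4*M/3 = v - M/3)
(V(-114, n) + (E + 13916)) - 2433 = ((-5 - ⅓*(-114)) + (12553 + 13916)) - 2433 = ((-5 + 38) + 26469) - 2433 = (33 + 26469) - 2433 = 26502 - 2433 = 24069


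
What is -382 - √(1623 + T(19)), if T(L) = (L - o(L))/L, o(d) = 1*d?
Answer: -382 - √1623 ≈ -422.29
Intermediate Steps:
o(d) = d
T(L) = 0 (T(L) = (L - L)/L = 0/L = 0)
-382 - √(1623 + T(19)) = -382 - √(1623 + 0) = -382 - √1623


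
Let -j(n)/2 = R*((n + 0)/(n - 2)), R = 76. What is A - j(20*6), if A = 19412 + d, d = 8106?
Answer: 1632682/59 ≈ 27673.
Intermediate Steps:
j(n) = -152*n/(-2 + n) (j(n) = -152*(n + 0)/(n - 2) = -152*n/(-2 + n))
A = 27518 (A = 19412 + 8106 = 27518)
A - j(20*6) = 27518 - (-152)*20*6/(-2 + 20*6) = 27518 - (-152)*120/(-2 + 120) = 27518 - (-152)*120/118 = 27518 - 1*(-9120/59) = 27518 + 9120/59 = 1632682/59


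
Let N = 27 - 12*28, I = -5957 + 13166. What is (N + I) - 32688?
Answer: -25788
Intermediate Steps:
I = 7209
N = -309 (N = 27 - 336 = -309)
(N + I) - 32688 = (-309 + 7209) - 32688 = 6900 - 32688 = -25788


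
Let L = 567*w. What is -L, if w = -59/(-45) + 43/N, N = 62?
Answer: -352359/310 ≈ -1136.6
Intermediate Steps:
w = 5593/2790 (w = -59/(-45) + 43/62 = -59*(-1/45) + 43*(1/62) = 59/45 + 43/62 = 5593/2790 ≈ 2.0047)
L = 352359/310 (L = 567*(5593/2790) = 352359/310 ≈ 1136.6)
-L = -1*352359/310 = -352359/310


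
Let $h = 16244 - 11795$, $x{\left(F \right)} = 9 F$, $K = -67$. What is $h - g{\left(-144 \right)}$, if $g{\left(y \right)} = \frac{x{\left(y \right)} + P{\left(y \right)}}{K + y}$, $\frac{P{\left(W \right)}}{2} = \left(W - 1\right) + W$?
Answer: $\frac{936865}{211} \approx 4440.1$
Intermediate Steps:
$P{\left(W \right)} = -2 + 4 W$ ($P{\left(W \right)} = 2 \left(\left(W - 1\right) + W\right) = 2 \left(\left(-1 + W\right) + W\right) = 2 \left(-1 + 2 W\right) = -2 + 4 W$)
$h = 4449$ ($h = 16244 - 11795 = 4449$)
$g{\left(y \right)} = \frac{-2 + 13 y}{-67 + y}$ ($g{\left(y \right)} = \frac{9 y + \left(-2 + 4 y\right)}{-67 + y} = \frac{-2 + 13 y}{-67 + y}$)
$h - g{\left(-144 \right)} = 4449 - \frac{-2 + 13 \left(-144\right)}{-67 - 144} = 4449 - \frac{-2 - 1872}{-211} = 4449 - \left(- \frac{1}{211}\right) \left(-1874\right) = 4449 - \frac{1874}{211} = \frac{936865}{211}$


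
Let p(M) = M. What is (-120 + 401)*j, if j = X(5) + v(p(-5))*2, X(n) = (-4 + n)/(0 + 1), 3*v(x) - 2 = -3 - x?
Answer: 3091/3 ≈ 1030.3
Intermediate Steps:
v(x) = -⅓ - x/3 (v(x) = ⅔ + (-3 - x)/3 = ⅔ + (-1 - x/3) = -⅓ - x/3)
X(n) = -4 + n (X(n) = (-4 + n)/1 = (-4 + n)*1 = -4 + n)
j = 11/3 (j = (-4 + 5) + (-⅓ - ⅓*(-5))*2 = 1 + (-⅓ + 5/3)*2 = 1 + (4/3)*2 = 1 + 8/3 = 11/3 ≈ 3.6667)
(-120 + 401)*j = (-120 + 401)*(11/3) = 281*(11/3) = 3091/3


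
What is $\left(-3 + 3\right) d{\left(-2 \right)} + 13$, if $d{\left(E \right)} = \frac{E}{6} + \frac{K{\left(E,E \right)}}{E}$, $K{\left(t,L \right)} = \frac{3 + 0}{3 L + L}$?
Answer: $13$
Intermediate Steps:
$K{\left(t,L \right)} = \frac{3}{4 L}$
$d{\left(E \right)} = \frac{E}{6} + \frac{3}{4 E^{2}}$ ($d{\left(E \right)} = \frac{E}{6} + \frac{\frac{3}{4} \frac{1}{E}}{E} = E \frac{1}{6} + \frac{3}{4 E^{2}} = \frac{E}{6} + \frac{3}{4 E^{2}}$)
$\left(-3 + 3\right) d{\left(-2 \right)} + 13 = \left(-3 + 3\right) \left(\frac{1}{6} \left(-2\right) + \frac{3}{4 \cdot 4}\right) + 13 = 0 \left(- \frac{1}{3} + \frac{3}{4} \cdot \frac{1}{4}\right) + 13 = 0 \left(- \frac{1}{3} + \frac{3}{16}\right) + 13 = 0 \left(- \frac{7}{48}\right) + 13 = 0 + 13 = 13$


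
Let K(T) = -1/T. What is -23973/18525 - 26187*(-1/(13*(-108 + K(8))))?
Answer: -21284563/1068275 ≈ -19.924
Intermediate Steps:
-23973/18525 - 26187*(-1/(13*(-108 + K(8)))) = -23973/18525 - 26187*(-1/(13*(-108 - 1/8))) = -23973*1/18525 - 26187*(-1/(13*(-108 - 1*1/8))) = -7991/6175 - 26187*(-1/(13*(-108 - 1/8))) = -7991/6175 - 26187/((-13*(-865/8))) = -7991/6175 - 26187/11245/8 = -7991/6175 - 26187*8/11245 = -7991/6175 - 209496/11245 = -21284563/1068275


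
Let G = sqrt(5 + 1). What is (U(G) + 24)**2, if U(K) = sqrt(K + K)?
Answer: (24 + 2**(3/4)*3**(1/4))**2 ≈ 687.14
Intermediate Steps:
G = sqrt(6) ≈ 2.4495
U(K) = sqrt(2)*sqrt(K) (U(K) = sqrt(2*K) = sqrt(2)*sqrt(K))
(U(G) + 24)**2 = (sqrt(2)*sqrt(sqrt(6)) + 24)**2 = (sqrt(2)*6**(1/4) + 24)**2 = (2**(3/4)*3**(1/4) + 24)**2 = (24 + 2**(3/4)*3**(1/4))**2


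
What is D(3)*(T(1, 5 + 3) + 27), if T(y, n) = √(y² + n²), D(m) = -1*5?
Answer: -135 - 5*√65 ≈ -175.31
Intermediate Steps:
D(m) = -5
T(y, n) = √(n² + y²)
D(3)*(T(1, 5 + 3) + 27) = -5*(√((5 + 3)² + 1²) + 27) = -5*(√(8² + 1) + 27) = -5*(√(64 + 1) + 27) = -5*(√65 + 27) = -5*(27 + √65) = -135 - 5*√65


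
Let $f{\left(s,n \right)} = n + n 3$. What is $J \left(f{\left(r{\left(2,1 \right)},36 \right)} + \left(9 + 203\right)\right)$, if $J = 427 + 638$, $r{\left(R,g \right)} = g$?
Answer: $379140$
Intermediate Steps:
$J = 1065$
$f{\left(s,n \right)} = 4 n$ ($f{\left(s,n \right)} = n + 3 n = 4 n$)
$J \left(f{\left(r{\left(2,1 \right)},36 \right)} + \left(9 + 203\right)\right) = 1065 \left(4 \cdot 36 + \left(9 + 203\right)\right) = 1065 \left(144 + 212\right) = 1065 \cdot 356 = 379140$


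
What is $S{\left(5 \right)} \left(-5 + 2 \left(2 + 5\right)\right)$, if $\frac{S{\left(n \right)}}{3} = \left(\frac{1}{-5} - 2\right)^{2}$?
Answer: $\frac{3267}{25} \approx 130.68$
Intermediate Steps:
$S{\left(n \right)} = \frac{363}{25}$ ($S{\left(n \right)} = 3 \left(\frac{1}{-5} - 2\right)^{2} = 3 \left(- \frac{1}{5} - 2\right)^{2} = 3 \left(- \frac{11}{5}\right)^{2} = 3 \cdot \frac{121}{25} = \frac{363}{25}$)
$S{\left(5 \right)} \left(-5 + 2 \left(2 + 5\right)\right) = \frac{363 \left(-5 + 2 \left(2 + 5\right)\right)}{25} = \frac{363 \left(-5 + 2 \cdot 7\right)}{25} = \frac{363 \left(-5 + 14\right)}{25} = \frac{363}{25} \cdot 9 = \frac{3267}{25}$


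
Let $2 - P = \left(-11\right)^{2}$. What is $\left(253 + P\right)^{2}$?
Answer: $17956$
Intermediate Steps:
$P = -119$ ($P = 2 - \left(-11\right)^{2} = 2 - 121 = -119$)
$\left(253 + P\right)^{2} = \left(253 - 119\right)^{2} = 134^{2} = 17956$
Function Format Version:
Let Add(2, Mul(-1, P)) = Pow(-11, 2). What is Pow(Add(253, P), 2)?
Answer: 17956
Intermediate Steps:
P = -119 (P = Add(2, Mul(-1, Pow(-11, 2))) = Add(2, Mul(-1, 121)) = Add(2, -121) = -119)
Pow(Add(253, P), 2) = Pow(Add(253, -119), 2) = Pow(134, 2) = 17956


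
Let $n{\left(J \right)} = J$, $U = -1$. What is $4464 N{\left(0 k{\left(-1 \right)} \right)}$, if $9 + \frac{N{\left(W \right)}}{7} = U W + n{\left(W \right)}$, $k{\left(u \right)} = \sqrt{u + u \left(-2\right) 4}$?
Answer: $-281232$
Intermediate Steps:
$k{\left(u \right)} = \sqrt{7} \sqrt{- u}$ ($k{\left(u \right)} = \sqrt{u + - 2 u 4} = \sqrt{u - 8 u} = \sqrt{- 7 u} = \sqrt{7} \sqrt{- u}$)
$N{\left(W \right)} = -63$ ($N{\left(W \right)} = -63 + 7 \left(- W + W\right) = -63 + 7 \cdot 0 = -63 + 0 = -63$)
$4464 N{\left(0 k{\left(-1 \right)} \right)} = 4464 \left(-63\right) = -281232$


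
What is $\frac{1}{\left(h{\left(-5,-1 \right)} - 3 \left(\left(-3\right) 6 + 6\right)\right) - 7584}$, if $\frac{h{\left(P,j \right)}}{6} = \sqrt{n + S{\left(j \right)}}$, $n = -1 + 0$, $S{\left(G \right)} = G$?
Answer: $- \frac{629}{4747698} - \frac{i \sqrt{2}}{9495396} \approx -0.00013249 - 1.4894 \cdot 10^{-7} i$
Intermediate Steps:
$n = -1$
$h{\left(P,j \right)} = 6 \sqrt{-1 + j}$
$\frac{1}{\left(h{\left(-5,-1 \right)} - 3 \left(\left(-3\right) 6 + 6\right)\right) - 7584} = \frac{1}{\left(6 \sqrt{-1 - 1} - 3 \left(\left(-3\right) 6 + 6\right)\right) - 7584} = \frac{1}{\left(6 \sqrt{-2} - 3 \left(-18 + 6\right)\right) - 7584} = \frac{1}{\left(6 i \sqrt{2} - -36\right) - 7584} = \frac{1}{\left(6 i \sqrt{2} + 36\right) - 7584} = \frac{1}{\left(36 + 6 i \sqrt{2}\right) - 7584} = \frac{1}{-7548 + 6 i \sqrt{2}}$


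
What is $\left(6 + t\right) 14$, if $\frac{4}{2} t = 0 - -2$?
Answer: $98$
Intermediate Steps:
$t = 1$ ($t = \frac{0 - -2}{2} = \frac{0 + 2}{2} = \frac{1}{2} \cdot 2 = 1$)
$\left(6 + t\right) 14 = \left(6 + 1\right) 14 = 7 \cdot 14 = 98$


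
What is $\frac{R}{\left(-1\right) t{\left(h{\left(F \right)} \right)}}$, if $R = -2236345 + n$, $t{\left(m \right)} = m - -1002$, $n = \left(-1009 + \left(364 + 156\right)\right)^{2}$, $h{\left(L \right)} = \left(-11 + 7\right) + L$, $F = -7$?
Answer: $\frac{1997224}{991} \approx 2015.4$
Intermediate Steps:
$h{\left(L \right)} = -4 + L$
$n = 239121$ ($n = \left(-1009 + 520\right)^{2} = \left(-489\right)^{2} = 239121$)
$t{\left(m \right)} = 1002 + m$ ($t{\left(m \right)} = m + 1002 = 1002 + m$)
$R = -1997224$ ($R = -2236345 + 239121 = -1997224$)
$\frac{R}{\left(-1\right) t{\left(h{\left(F \right)} \right)}} = - \frac{1997224}{\left(-1\right) \left(1002 - 11\right)} = - \frac{1997224}{\left(-1\right) 991} = - \frac{1997224}{-991} = \left(-1997224\right) \left(- \frac{1}{991}\right) = \frac{1997224}{991}$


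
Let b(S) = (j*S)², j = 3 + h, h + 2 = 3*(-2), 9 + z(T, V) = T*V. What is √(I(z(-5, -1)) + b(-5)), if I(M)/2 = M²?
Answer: 3*√73 ≈ 25.632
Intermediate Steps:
z(T, V) = -9 + T*V
h = -8 (h = -2 + 3*(-2) = -2 - 6 = -8)
I(M) = 2*M²
j = -5 (j = 3 - 8 = -5)
b(S) = 25*S² (b(S) = (-5*S)² = 25*S²)
√(I(z(-5, -1)) + b(-5)) = √(2*(-9 - 5*(-1))² + 25*(-5)²) = √(2*(-9 + 5)² + 25*25) = √(2*(-4)² + 625) = √(2*16 + 625) = √(32 + 625) = √657 = 3*√73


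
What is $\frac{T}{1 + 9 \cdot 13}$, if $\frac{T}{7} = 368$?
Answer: $\frac{1288}{59} \approx 21.831$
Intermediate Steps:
$T = 2576$ ($T = 7 \cdot 368 = 2576$)
$\frac{T}{1 + 9 \cdot 13} = \frac{2576}{1 + 9 \cdot 13} = \frac{2576}{1 + 117} = \frac{2576}{118} = 2576 \cdot \frac{1}{118} = \frac{1288}{59}$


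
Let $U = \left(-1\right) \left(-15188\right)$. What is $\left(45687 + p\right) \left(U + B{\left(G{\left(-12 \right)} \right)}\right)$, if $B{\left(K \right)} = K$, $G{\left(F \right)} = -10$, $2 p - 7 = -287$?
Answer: $691312366$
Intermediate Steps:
$p = -140$ ($p = \frac{7}{2} + \frac{1}{2} \left(-287\right) = \frac{7}{2} - \frac{287}{2} = -140$)
$U = 15188$
$\left(45687 + p\right) \left(U + B{\left(G{\left(-12 \right)} \right)}\right) = \left(45687 - 140\right) \left(15188 - 10\right) = 45547 \cdot 15178 = 691312366$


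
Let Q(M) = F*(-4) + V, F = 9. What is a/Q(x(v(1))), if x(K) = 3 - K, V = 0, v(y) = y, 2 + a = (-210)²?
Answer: -22049/18 ≈ -1224.9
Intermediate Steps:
a = 44098 (a = -2 + (-210)² = -2 + 44100 = 44098)
Q(M) = -36 (Q(M) = 9*(-4) + 0 = -36 + 0 = -36)
a/Q(x(v(1))) = 44098/(-36) = 44098*(-1/36) = -22049/18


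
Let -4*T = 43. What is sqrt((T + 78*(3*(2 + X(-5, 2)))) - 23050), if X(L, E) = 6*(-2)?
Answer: I*sqrt(101603)/2 ≈ 159.38*I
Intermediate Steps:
X(L, E) = -12
T = -43/4 (T = -1/4*43 = -43/4 ≈ -10.750)
sqrt((T + 78*(3*(2 + X(-5, 2)))) - 23050) = sqrt((-43/4 + 78*(3*(2 - 12))) - 23050) = sqrt((-43/4 + 78*(3*(-10))) - 23050) = sqrt((-43/4 + 78*(-30)) - 23050) = sqrt((-43/4 - 2340) - 23050) = sqrt(-9403/4 - 23050) = sqrt(-101603/4) = I*sqrt(101603)/2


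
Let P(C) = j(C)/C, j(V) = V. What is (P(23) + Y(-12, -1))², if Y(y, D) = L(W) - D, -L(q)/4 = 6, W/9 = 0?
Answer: 484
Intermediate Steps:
W = 0 (W = 9*0 = 0)
L(q) = -24 (L(q) = -4*6 = -24)
P(C) = 1 (P(C) = C/C = 1)
Y(y, D) = -24 - D
(P(23) + Y(-12, -1))² = (1 + (-24 - 1*(-1)))² = (1 + (-24 + 1))² = (1 - 23)² = (-22)² = 484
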